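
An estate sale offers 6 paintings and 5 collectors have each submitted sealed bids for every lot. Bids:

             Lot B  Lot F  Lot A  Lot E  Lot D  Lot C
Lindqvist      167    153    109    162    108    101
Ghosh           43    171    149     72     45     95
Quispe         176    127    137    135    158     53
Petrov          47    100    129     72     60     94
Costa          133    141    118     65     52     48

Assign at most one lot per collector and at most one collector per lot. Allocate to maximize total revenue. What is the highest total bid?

Optimal: Lindqvist→Lot E ($162), Ghosh→Lot F ($171), Quispe→Lot D ($158), Petrov→Lot A ($129), Costa→Lot B ($133) — total 162+171+158+129+133 = $753.
Column-greedy (each lot in turn goes to its best remaining collector) gives $690, worse by 63.
Every other assignment is strictly worse.

Max total: $753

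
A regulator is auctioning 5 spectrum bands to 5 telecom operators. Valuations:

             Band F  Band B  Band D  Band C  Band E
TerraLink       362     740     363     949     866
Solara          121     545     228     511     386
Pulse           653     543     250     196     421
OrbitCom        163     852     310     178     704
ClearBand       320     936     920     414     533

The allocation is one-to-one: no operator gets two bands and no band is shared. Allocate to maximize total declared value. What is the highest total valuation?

Maximum total: $3802M

Optimal: TerraLink→Band E ($866M), Solara→Band C ($511M), Pulse→Band F ($653M), OrbitCom→Band B ($852M), ClearBand→Band D ($920M) — total 866+511+653+852+920 = $3802M.
Column-greedy (each band in turn goes to its best remaining operator) gives $3167M, worse by 635.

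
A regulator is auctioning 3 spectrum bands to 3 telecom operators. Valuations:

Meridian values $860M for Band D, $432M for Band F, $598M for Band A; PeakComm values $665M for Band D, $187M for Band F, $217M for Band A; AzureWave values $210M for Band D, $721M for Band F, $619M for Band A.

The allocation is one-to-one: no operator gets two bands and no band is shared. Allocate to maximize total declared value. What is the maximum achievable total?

This is a one-to-one assignment (maximum-weight bipartite matching).
Optimal: Meridian→Band A ($598M), PeakComm→Band D ($665M), AzureWave→Band F ($721M) — total 598+665+721 = $1984M.
Max-entry greedy (repeatedly take the single best remaining cell) gives $1798M, worse by 186.

Max total: $1984M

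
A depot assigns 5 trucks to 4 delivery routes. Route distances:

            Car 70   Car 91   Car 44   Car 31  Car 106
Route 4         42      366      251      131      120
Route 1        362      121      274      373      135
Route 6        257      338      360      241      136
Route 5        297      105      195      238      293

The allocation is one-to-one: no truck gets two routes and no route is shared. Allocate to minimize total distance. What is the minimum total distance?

Minimum total: 494 km

Optimal: Car 70→Route 4 (42 km), Car 91→Route 1 (121 km), Car 106→Route 6 (136 km), Car 44→Route 5 (195 km) — total 42+121+136+195 = 494 km.
Next-best assignment: Car 70→Route 4, Car 106→Route 1, Car 31→Route 6, Car 91→Route 5 = 523 km.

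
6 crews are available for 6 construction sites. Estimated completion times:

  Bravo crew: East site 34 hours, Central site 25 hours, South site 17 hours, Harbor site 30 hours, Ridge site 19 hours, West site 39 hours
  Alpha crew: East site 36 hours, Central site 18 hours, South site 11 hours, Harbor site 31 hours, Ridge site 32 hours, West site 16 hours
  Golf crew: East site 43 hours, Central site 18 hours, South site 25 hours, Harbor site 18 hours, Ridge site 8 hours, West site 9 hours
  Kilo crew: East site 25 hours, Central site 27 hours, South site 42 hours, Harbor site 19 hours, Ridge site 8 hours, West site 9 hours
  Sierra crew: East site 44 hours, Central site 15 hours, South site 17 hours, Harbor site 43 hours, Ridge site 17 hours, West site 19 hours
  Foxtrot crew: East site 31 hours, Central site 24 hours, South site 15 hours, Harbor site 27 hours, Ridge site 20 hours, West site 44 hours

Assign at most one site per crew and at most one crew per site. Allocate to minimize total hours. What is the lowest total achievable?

Treat this as an assignment problem: match each crew to one site.
Optimal: Bravo crew→Ridge site (19 hours), Alpha crew→South site (11 hours), Golf crew→Harbor site (18 hours), Kilo crew→West site (9 hours), Sierra crew→Central site (15 hours), Foxtrot crew→East site (31 hours) — total 19+11+18+9+15+31 = 103 hours.
Column-greedy (each site in turn goes to its cheapest remaining crew) gives 132 hours, worse by 29.
Swapping Foxtrot crew↔Sierra crew (Foxtrot crew→Central site 24 hours, Sierra crew→East site 44 hours) adds 22.
No other one-to-one assignment undercuts 103 hours.

Min total: 103 hours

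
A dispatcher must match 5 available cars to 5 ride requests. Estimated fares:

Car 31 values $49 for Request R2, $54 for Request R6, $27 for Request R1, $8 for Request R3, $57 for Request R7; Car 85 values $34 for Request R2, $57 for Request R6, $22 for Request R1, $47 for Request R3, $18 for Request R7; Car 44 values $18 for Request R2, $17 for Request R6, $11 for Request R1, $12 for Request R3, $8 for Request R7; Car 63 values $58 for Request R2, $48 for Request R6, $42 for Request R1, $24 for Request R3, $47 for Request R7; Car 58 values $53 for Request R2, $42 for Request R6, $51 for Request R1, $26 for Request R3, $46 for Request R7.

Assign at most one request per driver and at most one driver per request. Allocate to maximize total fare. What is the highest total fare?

Optimal: Car 31→Request R7 ($57), Car 85→Request R6 ($57), Car 44→Request R3 ($12), Car 63→Request R2 ($58), Car 58→Request R1 ($51) — total 57+57+12+58+51 = $235.
Row-greedy (each driver in turn takes its best remaining request) gives $200, worse by 35.
Checked against all permutations: $235 is optimal.

Maximum total: $235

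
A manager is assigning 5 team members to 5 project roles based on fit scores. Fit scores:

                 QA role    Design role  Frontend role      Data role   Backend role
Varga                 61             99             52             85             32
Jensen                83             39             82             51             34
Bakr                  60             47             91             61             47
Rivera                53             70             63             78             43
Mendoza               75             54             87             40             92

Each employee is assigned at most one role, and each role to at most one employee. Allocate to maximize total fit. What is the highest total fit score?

Maximum total: 443 pts

Optimal: Varga→Design role (99 pts), Jensen→QA role (83 pts), Bakr→Frontend role (91 pts), Rivera→Data role (78 pts), Mendoza→Backend role (92 pts) — total 99+83+91+78+92 = 443 pts.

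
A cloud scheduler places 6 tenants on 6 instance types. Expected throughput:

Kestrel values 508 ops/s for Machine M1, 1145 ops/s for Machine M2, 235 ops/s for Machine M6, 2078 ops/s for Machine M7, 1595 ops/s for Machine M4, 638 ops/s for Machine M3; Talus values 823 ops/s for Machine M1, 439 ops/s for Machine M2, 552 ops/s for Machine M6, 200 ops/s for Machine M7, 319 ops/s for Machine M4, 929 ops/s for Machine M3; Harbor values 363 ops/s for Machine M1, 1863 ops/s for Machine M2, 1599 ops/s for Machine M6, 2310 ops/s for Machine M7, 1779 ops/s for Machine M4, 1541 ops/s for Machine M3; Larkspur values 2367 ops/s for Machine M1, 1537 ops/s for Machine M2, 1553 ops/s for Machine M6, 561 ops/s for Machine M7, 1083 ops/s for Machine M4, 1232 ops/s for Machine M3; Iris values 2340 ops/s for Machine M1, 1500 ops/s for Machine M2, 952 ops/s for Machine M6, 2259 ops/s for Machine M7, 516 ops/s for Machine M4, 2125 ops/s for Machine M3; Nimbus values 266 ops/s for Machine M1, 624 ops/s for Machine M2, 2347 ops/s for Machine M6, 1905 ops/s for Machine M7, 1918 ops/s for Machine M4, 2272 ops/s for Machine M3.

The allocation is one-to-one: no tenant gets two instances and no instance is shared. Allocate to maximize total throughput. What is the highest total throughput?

Maximum total: 11360 ops/s

Treat this as an assignment problem: match each tenant to one instance.
Optimal: Kestrel→Machine M4 (1595 ops/s), Talus→Machine M3 (929 ops/s), Harbor→Machine M2 (1863 ops/s), Larkspur→Machine M1 (2367 ops/s), Iris→Machine M7 (2259 ops/s), Nimbus→Machine M6 (2347 ops/s) — total 1595+929+1863+2367+2259+2347 = 11360 ops/s.
Row-greedy (each tenant in turn takes its best remaining instance) gives 10107 ops/s, worse by 1253.
Next-best assignment: Kestrel→Machine M4, Talus→Machine M2, Harbor→Machine M7, Larkspur→Machine M1, Iris→Machine M3, Nimbus→Machine M6 = 11183 ops/s.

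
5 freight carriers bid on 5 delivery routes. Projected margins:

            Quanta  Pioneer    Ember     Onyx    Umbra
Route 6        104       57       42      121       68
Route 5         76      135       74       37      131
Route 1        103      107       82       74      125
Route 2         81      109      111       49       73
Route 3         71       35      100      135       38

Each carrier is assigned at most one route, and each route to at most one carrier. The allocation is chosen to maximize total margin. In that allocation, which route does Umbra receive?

Treat this as an assignment problem: match each carrier to one route.
Optimal: Quanta→Route 6 ($104k), Pioneer→Route 5 ($135k), Ember→Route 2 ($111k), Onyx→Route 3 ($135k), Umbra→Route 1 ($125k) — total 104+135+111+135+125 = $610k.
Column-greedy (each route in turn goes to its best remaining carrier) gives $563k, worse by 47.
Checked against all permutations: $610k is optimal.
Umbra's own top route is Route 5 ($131k), but forcing Umbra→Route 5 and reassigning the rest optimally gives only $588k — worse by 22.

Umbra receives Route 1.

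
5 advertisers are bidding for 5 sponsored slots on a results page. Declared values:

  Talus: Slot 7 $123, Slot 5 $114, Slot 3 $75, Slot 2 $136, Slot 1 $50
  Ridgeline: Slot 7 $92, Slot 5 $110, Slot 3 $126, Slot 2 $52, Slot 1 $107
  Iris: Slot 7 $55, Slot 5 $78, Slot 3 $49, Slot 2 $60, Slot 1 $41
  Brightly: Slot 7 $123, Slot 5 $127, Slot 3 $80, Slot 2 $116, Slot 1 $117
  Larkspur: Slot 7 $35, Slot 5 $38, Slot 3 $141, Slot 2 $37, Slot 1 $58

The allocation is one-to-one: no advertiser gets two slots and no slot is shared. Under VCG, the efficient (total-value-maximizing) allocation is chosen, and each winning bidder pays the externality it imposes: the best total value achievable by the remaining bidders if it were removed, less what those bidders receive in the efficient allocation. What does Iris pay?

Efficient allocation: Talus→Slot 2 ($136), Ridgeline→Slot 1 ($107), Iris→Slot 5 ($78), Brightly→Slot 7 ($123), Larkspur→Slot 3 ($141); total welfare W = $585.
Iris receives Slot 5 at value $78, so the others get W − 78 = $507.
Without Iris: best allocation of the remaining 4 bidders over all 5 slots is Talus→Slot 2 ($136), Ridgeline→Slot 1 ($107), Brightly→Slot 5 ($127), Larkspur→Slot 3 ($141), total $511.
VCG payment = (others' best without Iris) − (others' welfare with Iris) = 511 − 507 = $4.

Iris pays $4.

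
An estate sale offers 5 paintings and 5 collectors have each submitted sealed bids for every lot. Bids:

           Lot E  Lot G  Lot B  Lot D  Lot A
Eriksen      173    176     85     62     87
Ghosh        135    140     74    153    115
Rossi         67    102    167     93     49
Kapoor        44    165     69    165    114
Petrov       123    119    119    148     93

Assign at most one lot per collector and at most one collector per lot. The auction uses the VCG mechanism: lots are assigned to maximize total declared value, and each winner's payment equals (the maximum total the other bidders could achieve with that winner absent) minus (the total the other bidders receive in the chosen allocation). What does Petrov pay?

Efficient allocation: Eriksen→Lot E ($173), Ghosh→Lot A ($115), Rossi→Lot B ($167), Kapoor→Lot G ($165), Petrov→Lot D ($148); total welfare W = $768.
Petrov receives Lot D at value $148, so the others get W − 148 = $620.
Without Petrov: best allocation of the remaining 4 bidders over all 5 lots is Eriksen→Lot E ($173), Ghosh→Lot D ($153), Rossi→Lot B ($167), Kapoor→Lot G ($165), total $658.
VCG payment = (others' best without Petrov) − (others' welfare with Petrov) = 658 − 620 = $38.

Petrov pays $38.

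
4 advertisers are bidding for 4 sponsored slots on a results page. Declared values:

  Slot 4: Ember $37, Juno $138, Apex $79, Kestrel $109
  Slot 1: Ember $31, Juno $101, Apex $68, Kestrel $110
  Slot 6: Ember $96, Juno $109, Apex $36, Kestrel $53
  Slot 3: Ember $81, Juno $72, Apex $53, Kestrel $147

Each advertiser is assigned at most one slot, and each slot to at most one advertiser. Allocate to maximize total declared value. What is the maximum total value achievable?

Max total: $449

This is a one-to-one assignment (maximum-weight bipartite matching).
Optimal: Ember→Slot 6 ($96), Juno→Slot 4 ($138), Apex→Slot 1 ($68), Kestrel→Slot 3 ($147) — total 96+138+68+147 = $449.
Column-greedy (each slot in turn goes to its best remaining advertiser) gives $397, worse by 52.
Swapping Juno↔Ember (Juno→Slot 6 $109, Ember→Slot 4 $37) loses 88.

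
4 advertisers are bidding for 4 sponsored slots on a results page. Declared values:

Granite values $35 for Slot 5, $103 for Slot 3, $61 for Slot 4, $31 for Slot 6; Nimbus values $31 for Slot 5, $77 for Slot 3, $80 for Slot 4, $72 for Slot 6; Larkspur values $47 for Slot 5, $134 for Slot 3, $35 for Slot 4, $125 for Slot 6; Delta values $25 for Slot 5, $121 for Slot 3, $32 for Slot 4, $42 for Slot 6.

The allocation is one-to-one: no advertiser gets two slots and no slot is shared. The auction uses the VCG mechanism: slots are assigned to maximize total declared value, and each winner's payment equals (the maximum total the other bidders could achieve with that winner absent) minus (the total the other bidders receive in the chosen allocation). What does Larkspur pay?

Larkspur pays $18.

Efficient allocation: Granite→Slot 5 ($35), Nimbus→Slot 4 ($80), Larkspur→Slot 6 ($125), Delta→Slot 3 ($121); total welfare W = $361.
Larkspur receives Slot 6 at value $125, so the others get W − 125 = $236.
Without Larkspur: best allocation of the remaining 3 bidders over all 4 slots is Granite→Slot 4 ($61), Nimbus→Slot 6 ($72), Delta→Slot 3 ($121), total $254.
VCG payment = (others' best without Larkspur) − (others' welfare with Larkspur) = 254 − 236 = $18.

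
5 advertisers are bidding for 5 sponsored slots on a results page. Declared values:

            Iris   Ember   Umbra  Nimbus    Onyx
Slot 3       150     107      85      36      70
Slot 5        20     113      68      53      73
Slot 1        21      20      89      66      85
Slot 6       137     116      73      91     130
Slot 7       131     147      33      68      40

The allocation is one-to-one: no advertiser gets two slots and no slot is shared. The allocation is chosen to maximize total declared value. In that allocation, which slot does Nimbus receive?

Optimal: Iris→Slot 3 ($150), Ember→Slot 7 ($147), Umbra→Slot 1 ($89), Nimbus→Slot 5 ($53), Onyx→Slot 6 ($130) — total 150+147+89+53+130 = $569.
Row-greedy (each advertiser in turn takes its best remaining slot) gives $550, worse by 19.
No other one-to-one assignment exceeds $569.
Nimbus's own top slot is Slot 6 ($91), but forcing Nimbus→Slot 6 and reassigning the rest optimally gives only $550 — worse by 19.

Nimbus receives Slot 5.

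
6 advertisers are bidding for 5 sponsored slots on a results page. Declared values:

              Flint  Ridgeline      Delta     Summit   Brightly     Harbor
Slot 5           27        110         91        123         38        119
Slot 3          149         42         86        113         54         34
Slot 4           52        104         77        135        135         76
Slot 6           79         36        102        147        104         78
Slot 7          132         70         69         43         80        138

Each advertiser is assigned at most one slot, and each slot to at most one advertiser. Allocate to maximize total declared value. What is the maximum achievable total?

Maximum total: $679

Optimal: Ridgeline→Slot 5 ($110), Flint→Slot 3 ($149), Brightly→Slot 4 ($135), Summit→Slot 6 ($147), Harbor→Slot 7 ($138) — total 110+149+135+147+138 = $679.
Column-greedy (each slot in turn goes to its best remaining advertiser) gives $647, worse by 32.
Checked against all permutations: $679 is optimal.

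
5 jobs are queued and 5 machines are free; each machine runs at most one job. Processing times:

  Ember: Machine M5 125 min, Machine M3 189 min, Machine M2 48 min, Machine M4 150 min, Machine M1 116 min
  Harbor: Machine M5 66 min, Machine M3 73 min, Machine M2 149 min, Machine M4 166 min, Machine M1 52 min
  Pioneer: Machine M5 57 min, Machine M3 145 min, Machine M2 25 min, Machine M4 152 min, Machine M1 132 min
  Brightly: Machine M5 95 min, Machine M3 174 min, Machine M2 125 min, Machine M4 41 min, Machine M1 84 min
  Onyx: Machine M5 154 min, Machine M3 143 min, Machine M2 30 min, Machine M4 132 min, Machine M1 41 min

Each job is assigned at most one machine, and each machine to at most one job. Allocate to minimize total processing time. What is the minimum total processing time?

Minimum total: 260 min

This is a one-to-one assignment (minimum-cost bipartite matching).
Optimal: Ember→Machine M2 (48 min), Harbor→Machine M3 (73 min), Pioneer→Machine M5 (57 min), Brightly→Machine M4 (41 min), Onyx→Machine M1 (41 min) — total 48+73+57+41+41 = 260 min.
Min-entry greedy (repeatedly take the single cheapest remaining cell) gives 362 min, worse by 102.
Next-best assignment: Ember→Machine M5, Harbor→Machine M3, Pioneer→Machine M2, Brightly→Machine M4, Onyx→Machine M1 = 305 min.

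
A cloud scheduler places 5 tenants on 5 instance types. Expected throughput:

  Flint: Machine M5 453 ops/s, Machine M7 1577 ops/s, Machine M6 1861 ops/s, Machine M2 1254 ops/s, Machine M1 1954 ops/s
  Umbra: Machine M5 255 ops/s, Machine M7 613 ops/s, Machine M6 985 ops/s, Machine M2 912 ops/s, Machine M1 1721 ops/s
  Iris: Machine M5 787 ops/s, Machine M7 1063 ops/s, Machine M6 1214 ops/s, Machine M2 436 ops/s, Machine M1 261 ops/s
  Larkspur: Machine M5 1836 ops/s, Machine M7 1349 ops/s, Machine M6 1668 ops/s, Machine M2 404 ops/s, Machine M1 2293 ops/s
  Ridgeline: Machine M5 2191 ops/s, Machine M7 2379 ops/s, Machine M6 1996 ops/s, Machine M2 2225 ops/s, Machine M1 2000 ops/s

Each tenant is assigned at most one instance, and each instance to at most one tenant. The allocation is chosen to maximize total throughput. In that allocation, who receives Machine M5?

Larkspur receives Machine M5.

Optimal: Flint→Machine M6 (1861 ops/s), Umbra→Machine M1 (1721 ops/s), Iris→Machine M7 (1063 ops/s), Larkspur→Machine M5 (1836 ops/s), Ridgeline→Machine M2 (2225 ops/s) — total 1861+1721+1063+1836+2225 = 8706 ops/s.
Max-entry greedy (repeatedly take the single best remaining cell) gives 8232 ops/s, worse by 474.
Next-best assignment: Flint→Machine M7, Umbra→Machine M1, Iris→Machine M6, Larkspur→Machine M5, Ridgeline→Machine M2 = 8573 ops/s.
Every other assignment is strictly worse.
Larkspur's own top instance is Machine M1 (2293 ops/s), but forcing Larkspur→Machine M1 and reassigning the rest optimally gives only 8320 ops/s — worse by 386.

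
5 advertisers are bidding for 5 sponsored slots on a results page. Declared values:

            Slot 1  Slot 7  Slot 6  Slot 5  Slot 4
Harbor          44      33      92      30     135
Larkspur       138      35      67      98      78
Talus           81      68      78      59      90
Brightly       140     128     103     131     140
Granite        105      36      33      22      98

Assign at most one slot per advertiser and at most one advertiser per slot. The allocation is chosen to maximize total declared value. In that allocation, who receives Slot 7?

Brightly receives Slot 7.

Optimal: Harbor→Slot 4 ($135), Larkspur→Slot 5 ($98), Talus→Slot 6 ($78), Brightly→Slot 7 ($128), Granite→Slot 1 ($105) — total 135+98+78+128+105 = $544.
Row-greedy (each advertiser in turn takes its best remaining slot) gives $518, worse by 26.
Brightly's own top slot is Slot 1 ($140), but forcing Brightly→Slot 1 and reassigning the rest optimally gives only $496 — worse by 48.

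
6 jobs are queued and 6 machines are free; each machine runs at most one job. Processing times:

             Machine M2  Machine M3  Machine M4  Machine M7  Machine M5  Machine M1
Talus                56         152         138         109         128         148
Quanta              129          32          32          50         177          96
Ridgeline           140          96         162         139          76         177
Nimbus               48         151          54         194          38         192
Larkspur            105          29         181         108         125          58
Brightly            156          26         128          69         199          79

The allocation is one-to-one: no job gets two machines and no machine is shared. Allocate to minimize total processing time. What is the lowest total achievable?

Minimum total: 320 min

This is the linear assignment problem.
Optimal: Talus→Machine M2 (56 min), Quanta→Machine M7 (50 min), Ridgeline→Machine M5 (76 min), Nimbus→Machine M4 (54 min), Larkspur→Machine M1 (58 min), Brightly→Machine M3 (26 min) — total 56+50+76+54+58+26 = 320 min.
Min-entry greedy (repeatedly take the single cheapest remaining cell) gives 349 min, worse by 29.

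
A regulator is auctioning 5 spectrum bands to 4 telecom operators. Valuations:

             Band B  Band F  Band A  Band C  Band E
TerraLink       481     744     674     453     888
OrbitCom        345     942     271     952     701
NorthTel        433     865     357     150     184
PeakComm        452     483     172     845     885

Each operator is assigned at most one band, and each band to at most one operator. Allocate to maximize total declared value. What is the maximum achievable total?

Maximum total: $3376M

This is the linear assignment problem.
Optimal: TerraLink→Band A ($674M), OrbitCom→Band C ($952M), NorthTel→Band F ($865M), PeakComm→Band E ($885M) — total 674+952+865+885 = $3376M.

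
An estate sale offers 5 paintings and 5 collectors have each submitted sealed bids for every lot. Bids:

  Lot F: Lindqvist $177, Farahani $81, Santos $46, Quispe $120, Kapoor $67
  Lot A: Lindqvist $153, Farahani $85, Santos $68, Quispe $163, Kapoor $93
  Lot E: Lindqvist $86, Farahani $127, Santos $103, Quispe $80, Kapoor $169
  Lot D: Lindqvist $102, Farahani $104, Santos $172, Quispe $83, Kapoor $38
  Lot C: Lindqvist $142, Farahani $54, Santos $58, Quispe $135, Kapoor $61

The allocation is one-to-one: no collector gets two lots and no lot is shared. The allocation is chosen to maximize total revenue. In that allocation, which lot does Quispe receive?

Optimal: Lindqvist→Lot F ($177), Farahani→Lot A ($85), Santos→Lot D ($172), Quispe→Lot C ($135), Kapoor→Lot E ($169) — total 177+85+172+135+169 = $738.
Row-greedy (each collector in turn takes its best remaining lot) gives $700, worse by 38.
Next-best assignment: Lindqvist→Lot F, Farahani→Lot C, Santos→Lot D, Quispe→Lot A, Kapoor→Lot E = $735.
Quispe's own top lot is Lot A ($163), but forcing Quispe→Lot A and reassigning the rest optimally gives only $735 — worse by 3.

Quispe receives Lot C.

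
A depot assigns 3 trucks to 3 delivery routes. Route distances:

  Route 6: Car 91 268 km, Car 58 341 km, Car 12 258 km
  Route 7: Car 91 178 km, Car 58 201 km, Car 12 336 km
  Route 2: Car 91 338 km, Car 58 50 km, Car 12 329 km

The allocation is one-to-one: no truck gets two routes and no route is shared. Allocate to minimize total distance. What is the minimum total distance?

Minimum total: 486 km

Optimal: Car 91→Route 7 (178 km), Car 58→Route 2 (50 km), Car 12→Route 6 (258 km) — total 178+50+258 = 486 km.
Next-best assignment: Car 91→Route 6, Car 58→Route 2, Car 12→Route 7 = 654 km.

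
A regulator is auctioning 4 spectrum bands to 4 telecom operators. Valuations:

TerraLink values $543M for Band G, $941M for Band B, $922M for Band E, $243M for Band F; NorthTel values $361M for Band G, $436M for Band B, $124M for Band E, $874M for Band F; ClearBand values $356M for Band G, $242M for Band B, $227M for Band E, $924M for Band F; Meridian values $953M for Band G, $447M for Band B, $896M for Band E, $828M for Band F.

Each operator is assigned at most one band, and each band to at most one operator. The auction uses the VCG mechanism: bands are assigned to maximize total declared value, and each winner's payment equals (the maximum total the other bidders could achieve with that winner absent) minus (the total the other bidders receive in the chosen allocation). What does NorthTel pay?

Efficient allocation: TerraLink→Band E ($922M), NorthTel→Band B ($436M), ClearBand→Band F ($924M), Meridian→Band G ($953M); total welfare W = $3235M.
NorthTel receives Band B at value $436M, so the others get W − 436 = $2799M.
Without NorthTel: best allocation of the remaining 3 bidders over all 4 bands is TerraLink→Band B ($941M), ClearBand→Band F ($924M), Meridian→Band G ($953M), total $2818M.
VCG payment = (others' best without NorthTel) − (others' welfare with NorthTel) = 2818 − 2799 = $19M.

NorthTel pays $19M.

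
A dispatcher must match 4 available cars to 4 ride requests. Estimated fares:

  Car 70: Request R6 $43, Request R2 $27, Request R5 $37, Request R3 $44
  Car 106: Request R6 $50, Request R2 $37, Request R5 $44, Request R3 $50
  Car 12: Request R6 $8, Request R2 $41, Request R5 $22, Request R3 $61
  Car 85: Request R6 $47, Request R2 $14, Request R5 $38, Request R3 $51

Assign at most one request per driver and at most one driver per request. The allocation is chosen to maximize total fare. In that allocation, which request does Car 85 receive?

Optimal: Car 70→Request R5 ($37), Car 106→Request R2 ($37), Car 12→Request R3 ($61), Car 85→Request R6 ($47) — total 37+37+61+47 = $182.
Max-entry greedy (repeatedly take the single best remaining cell) gives $176, worse by 6.
Next-best assignment: Car 70→Request R6, Car 106→Request R2, Car 12→Request R3, Car 85→Request R5 = $179.
Every other assignment is strictly worse.
Car 85's own top request is Request R3 ($51), but forcing Car 85→Request R3 and reassigning the rest optimally gives only $179 — worse by 3.

Car 85 receives Request R6.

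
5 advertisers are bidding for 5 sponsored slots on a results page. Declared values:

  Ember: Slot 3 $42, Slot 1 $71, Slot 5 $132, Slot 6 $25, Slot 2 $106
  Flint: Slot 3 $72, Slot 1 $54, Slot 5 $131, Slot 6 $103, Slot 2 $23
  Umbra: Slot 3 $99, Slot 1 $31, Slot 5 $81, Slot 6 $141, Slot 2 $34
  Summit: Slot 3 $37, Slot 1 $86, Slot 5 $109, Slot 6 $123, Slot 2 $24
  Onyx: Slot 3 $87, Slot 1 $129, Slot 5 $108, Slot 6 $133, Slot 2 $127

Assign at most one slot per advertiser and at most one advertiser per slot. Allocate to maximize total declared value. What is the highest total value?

Optimal: Ember→Slot 2 ($106), Flint→Slot 5 ($131), Umbra→Slot 3 ($99), Summit→Slot 6 ($123), Onyx→Slot 1 ($129) — total 106+131+99+123+129 = $588.
Column-greedy (each slot in turn goes to its best remaining advertiser) gives $506, worse by 82.

Max total: $588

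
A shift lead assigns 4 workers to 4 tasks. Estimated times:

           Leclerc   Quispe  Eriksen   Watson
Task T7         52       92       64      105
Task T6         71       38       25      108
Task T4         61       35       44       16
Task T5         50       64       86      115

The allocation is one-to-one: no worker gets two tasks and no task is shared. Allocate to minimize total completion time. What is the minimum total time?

Optimal: Leclerc→Task T7 (52 min), Quispe→Task T5 (64 min), Eriksen→Task T6 (25 min), Watson→Task T4 (16 min) — total 52+64+25+16 = 157 min.
Min-entry greedy (repeatedly take the single cheapest remaining cell) gives 183 min, worse by 26.
Next-best assignment: Leclerc→Task T5, Quispe→Task T6, Eriksen→Task T7, Watson→Task T4 = 168 min.

Min total: 157 min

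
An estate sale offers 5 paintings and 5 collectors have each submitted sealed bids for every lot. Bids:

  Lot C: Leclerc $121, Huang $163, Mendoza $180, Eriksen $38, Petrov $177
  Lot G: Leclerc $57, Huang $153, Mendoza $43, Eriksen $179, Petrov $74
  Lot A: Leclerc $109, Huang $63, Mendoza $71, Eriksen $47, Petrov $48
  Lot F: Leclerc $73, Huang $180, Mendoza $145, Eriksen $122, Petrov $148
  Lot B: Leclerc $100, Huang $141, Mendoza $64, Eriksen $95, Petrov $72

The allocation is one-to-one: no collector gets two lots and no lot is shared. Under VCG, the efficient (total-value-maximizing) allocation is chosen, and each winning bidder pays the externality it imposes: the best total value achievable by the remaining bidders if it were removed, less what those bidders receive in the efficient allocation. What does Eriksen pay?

Eriksen pays $12.

Efficient allocation: Leclerc→Lot A ($109), Huang→Lot B ($141), Mendoza→Lot C ($180), Eriksen→Lot G ($179), Petrov→Lot F ($148); total welfare W = $757.
Eriksen receives Lot G at value $179, so the others get W − 179 = $578.
Without Eriksen: best allocation of the remaining 4 bidders over all 5 lots is Leclerc→Lot A ($109), Huang→Lot G ($153), Mendoza→Lot C ($180), Petrov→Lot F ($148), total $590.
VCG payment = (others' best without Eriksen) − (others' welfare with Eriksen) = 590 − 578 = $12.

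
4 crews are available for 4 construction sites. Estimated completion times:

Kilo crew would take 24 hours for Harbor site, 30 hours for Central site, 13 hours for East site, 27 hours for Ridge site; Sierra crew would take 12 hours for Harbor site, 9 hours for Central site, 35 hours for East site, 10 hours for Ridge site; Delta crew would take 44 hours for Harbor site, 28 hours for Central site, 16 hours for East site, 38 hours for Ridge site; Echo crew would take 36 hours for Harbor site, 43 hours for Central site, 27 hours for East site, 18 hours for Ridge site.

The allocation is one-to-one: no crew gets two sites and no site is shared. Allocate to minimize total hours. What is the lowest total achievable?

This is the linear assignment problem.
Optimal: Kilo crew→Harbor site (24 hours), Sierra crew→Central site (9 hours), Delta crew→East site (16 hours), Echo crew→Ridge site (18 hours) — total 24+9+16+18 = 67 hours.
Column-greedy (each site in turn goes to its cheapest remaining crew) gives 71 hours, worse by 4.
Next-best assignment: Kilo crew→East site, Sierra crew→Harbor site, Delta crew→Central site, Echo crew→Ridge site = 71 hours.
Swapping Echo crew↔Sierra crew (Echo crew→Central site 43 hours, Sierra crew→Ridge site 10 hours) adds 26.

Minimum total: 67 hours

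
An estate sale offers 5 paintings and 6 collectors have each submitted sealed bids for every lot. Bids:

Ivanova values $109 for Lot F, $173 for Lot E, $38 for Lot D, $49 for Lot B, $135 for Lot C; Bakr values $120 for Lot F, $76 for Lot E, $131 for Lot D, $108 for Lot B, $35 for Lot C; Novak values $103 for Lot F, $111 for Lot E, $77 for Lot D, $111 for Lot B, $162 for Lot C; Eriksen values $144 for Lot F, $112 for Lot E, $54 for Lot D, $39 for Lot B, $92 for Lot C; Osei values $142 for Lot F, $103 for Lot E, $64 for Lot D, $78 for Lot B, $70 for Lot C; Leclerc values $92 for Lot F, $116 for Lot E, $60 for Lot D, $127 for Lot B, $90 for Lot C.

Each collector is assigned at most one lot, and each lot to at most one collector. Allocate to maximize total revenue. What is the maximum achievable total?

Optimal: Eriksen→Lot F ($144), Ivanova→Lot E ($173), Bakr→Lot D ($131), Leclerc→Lot B ($127), Novak→Lot C ($162) — total 144+173+131+127+162 = $737.
Row-greedy (each collector in turn takes its best remaining lot) gives $688, worse by 49.
Next-best assignment: Osei→Lot F, Ivanova→Lot E, Bakr→Lot D, Leclerc→Lot B, Novak→Lot C = $735.

Maximum total: $737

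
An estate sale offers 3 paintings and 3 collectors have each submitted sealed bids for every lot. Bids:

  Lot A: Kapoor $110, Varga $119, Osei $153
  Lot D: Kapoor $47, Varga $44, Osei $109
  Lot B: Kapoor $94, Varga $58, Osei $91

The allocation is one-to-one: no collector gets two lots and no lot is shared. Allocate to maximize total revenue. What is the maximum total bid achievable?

Max total: $322

This is a one-to-one assignment (maximum-weight bipartite matching).
Optimal: Kapoor→Lot B ($94), Varga→Lot A ($119), Osei→Lot D ($109) — total 94+119+109 = $322.
No other one-to-one assignment exceeds $322.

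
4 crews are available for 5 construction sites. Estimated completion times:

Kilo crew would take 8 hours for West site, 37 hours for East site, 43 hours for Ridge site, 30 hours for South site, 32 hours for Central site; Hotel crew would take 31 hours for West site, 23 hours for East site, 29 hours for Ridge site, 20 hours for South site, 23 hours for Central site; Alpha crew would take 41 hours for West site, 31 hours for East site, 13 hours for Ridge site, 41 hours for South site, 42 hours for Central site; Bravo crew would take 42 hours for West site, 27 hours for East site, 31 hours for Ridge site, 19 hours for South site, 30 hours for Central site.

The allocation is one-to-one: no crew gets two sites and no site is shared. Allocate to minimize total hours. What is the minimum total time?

Min total: 63 hours

This is the linear assignment problem.
Optimal: Kilo crew→West site (8 hours), Hotel crew→East site (23 hours), Alpha crew→Ridge site (13 hours), Bravo crew→South site (19 hours) — total 8+23+13+19 = 63 hours.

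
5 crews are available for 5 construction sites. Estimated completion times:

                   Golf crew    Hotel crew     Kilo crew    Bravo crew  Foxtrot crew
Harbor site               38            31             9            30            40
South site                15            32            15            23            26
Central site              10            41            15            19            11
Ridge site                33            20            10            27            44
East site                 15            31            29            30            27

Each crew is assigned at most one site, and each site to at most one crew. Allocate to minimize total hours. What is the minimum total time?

Min total: 78 hours

This is a one-to-one assignment (minimum-cost bipartite matching).
Optimal: Golf crew→East site (15 hours), Hotel crew→Ridge site (20 hours), Kilo crew→Harbor site (9 hours), Bravo crew→South site (23 hours), Foxtrot crew→Central site (11 hours) — total 15+20+9+23+11 = 78 hours.
Column-greedy (each site in turn goes to its cheapest remaining crew) gives 85 hours, worse by 7.
Next-best assignment: Golf crew→South site, Hotel crew→Ridge site, Kilo crew→Harbor site, Bravo crew→East site, Foxtrot crew→Central site = 85 hours.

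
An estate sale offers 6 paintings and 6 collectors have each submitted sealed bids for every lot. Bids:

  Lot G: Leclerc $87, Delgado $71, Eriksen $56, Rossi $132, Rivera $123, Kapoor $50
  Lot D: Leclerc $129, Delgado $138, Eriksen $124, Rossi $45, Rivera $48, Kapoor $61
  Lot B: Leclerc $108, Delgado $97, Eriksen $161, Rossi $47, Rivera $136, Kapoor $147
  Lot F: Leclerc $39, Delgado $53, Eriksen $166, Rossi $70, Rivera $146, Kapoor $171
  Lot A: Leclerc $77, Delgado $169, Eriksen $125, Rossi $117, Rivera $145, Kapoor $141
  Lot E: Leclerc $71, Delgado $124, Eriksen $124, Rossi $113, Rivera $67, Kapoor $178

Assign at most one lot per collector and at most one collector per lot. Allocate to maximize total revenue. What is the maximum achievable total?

Treat this as an assignment problem: match each collector to one lot.
Optimal: Leclerc→Lot D ($129), Delgado→Lot A ($169), Eriksen→Lot B ($161), Rossi→Lot G ($132), Rivera→Lot F ($146), Kapoor→Lot E ($178) — total 129+169+161+132+146+178 = $915.
Row-greedy (each collector in turn takes its best remaining lot) gives $910, worse by 5.
Next-best assignment: Leclerc→Lot D, Delgado→Lot A, Eriksen→Lot F, Rossi→Lot G, Rivera→Lot B, Kapoor→Lot E = $910.

Max total: $915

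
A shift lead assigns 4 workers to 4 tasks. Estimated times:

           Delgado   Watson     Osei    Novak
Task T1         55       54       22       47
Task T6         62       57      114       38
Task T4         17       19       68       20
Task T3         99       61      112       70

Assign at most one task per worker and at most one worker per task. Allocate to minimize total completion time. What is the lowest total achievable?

Min total: 138 min

Optimal: Delgado→Task T4 (17 min), Watson→Task T3 (61 min), Osei→Task T1 (22 min), Novak→Task T6 (38 min) — total 17+61+22+38 = 138 min.
Row-greedy (each worker in turn takes its cheapest remaining task) gives 221 min, worse by 83.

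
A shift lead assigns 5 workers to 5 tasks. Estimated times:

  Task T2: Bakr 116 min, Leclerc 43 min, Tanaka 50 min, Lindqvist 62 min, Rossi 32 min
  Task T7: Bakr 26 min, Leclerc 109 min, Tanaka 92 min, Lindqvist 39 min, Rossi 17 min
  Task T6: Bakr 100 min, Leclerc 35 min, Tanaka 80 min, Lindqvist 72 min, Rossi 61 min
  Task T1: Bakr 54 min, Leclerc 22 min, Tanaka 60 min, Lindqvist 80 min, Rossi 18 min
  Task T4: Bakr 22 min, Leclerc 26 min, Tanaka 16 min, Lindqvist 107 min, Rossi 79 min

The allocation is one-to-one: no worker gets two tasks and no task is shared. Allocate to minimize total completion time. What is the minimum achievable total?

Optimal: Bakr→Task T7 (26 min), Leclerc→Task T6 (35 min), Tanaka→Task T4 (16 min), Lindqvist→Task T2 (62 min), Rossi→Task T1 (18 min) — total 26+35+16+62+18 = 157 min.
Row-greedy (each worker in turn takes its cheapest remaining task) gives 194 min, worse by 37.
Swapping Tanaka↔Leclerc (Tanaka→Task T6 80 min, Leclerc→Task T4 26 min) adds 55.

Min total: 157 min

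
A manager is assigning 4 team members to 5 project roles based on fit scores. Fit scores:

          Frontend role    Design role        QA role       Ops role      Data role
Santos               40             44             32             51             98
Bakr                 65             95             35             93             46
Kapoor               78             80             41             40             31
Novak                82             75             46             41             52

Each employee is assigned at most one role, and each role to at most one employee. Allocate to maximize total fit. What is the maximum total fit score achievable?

This is the linear assignment problem.
Optimal: Santos→Data role (98 pts), Bakr→Ops role (93 pts), Kapoor→Design role (80 pts), Novak→Frontend role (82 pts) — total 98+93+80+82 = 353 pts.
Max-entry greedy (repeatedly take the single best remaining cell) gives 316 pts, worse by 37.
Swapping Bakr↔Novak (Bakr→Frontend role 65 pts, Novak→Ops role 41 pts) loses 69.

Maximum total: 353 pts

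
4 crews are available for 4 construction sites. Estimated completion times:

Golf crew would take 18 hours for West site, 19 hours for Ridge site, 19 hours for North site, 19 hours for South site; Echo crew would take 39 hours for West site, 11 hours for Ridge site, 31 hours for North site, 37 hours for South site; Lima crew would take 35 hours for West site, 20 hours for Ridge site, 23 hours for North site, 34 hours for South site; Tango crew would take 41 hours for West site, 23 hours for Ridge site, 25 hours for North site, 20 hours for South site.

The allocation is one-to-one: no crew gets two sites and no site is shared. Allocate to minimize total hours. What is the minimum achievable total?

Minimum total: 72 hours

Optimal: Golf crew→West site (18 hours), Echo crew→Ridge site (11 hours), Lima crew→North site (23 hours), Tango crew→South site (20 hours) — total 18+11+23+20 = 72 hours.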